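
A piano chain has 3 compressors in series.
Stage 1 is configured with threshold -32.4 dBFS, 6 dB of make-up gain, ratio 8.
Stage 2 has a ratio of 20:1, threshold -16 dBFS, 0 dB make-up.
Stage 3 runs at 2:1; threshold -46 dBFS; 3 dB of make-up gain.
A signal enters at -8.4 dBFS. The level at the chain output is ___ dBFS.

Stage 1: 24 dB above -32.4 dBFS, reduced 8:1 to 3 dB above → -29.4 dBFS; +6 dB make-up → -23.4 dBFS.
Stage 2: below threshold (-23.4 ≤ -16); passes unchanged; output -23.4 dBFS.
Stage 3: -23.4 dBFS is 22.6 dB over -46 dBFS; at 2:1 that becomes 11.3 dB over, giving -34.7 dBFS; +3 dB make-up → -31.7 dBFS.

-31.7 dBFS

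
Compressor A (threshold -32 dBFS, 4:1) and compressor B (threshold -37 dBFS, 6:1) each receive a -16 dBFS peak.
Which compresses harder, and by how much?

B, by 5.5 dB

A: 16 dB over, compressed to 4 dB over, so 12 dB of GR.
B: 21 dB over, compressed to 3.5 dB over, so 17.5 dB of GR.
B applies 5.5 dB more gain reduction.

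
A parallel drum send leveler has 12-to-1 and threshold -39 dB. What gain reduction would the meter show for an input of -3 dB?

33 dB

Overshoot = -3 − (-39) = 36 dB.
A 12:1 ratio leaves 3 dB of that excess.
Gain reduction = 36 − 3 = 33 dB.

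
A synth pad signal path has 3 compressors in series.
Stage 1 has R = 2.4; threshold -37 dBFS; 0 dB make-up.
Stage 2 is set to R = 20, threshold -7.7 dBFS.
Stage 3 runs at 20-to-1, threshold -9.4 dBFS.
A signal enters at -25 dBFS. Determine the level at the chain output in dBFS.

-32 dBFS

Stage 1: overshoot 12 dB → 12/2.4 = 5 dB → -32 dBFS.
Stage 2: -32 dBFS is at or below the -7.7 dBFS threshold — no compression; output -32 dBFS.
Stage 3: -32 dBFS is at or below the -9.4 dBFS threshold — no compression; output -32 dBFS.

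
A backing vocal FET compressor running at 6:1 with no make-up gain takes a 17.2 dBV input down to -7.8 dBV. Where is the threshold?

-12.8 dBV

Let T be the threshold. Output overshoot = (input overshoot)/R, so -7.8 − T = (17.2 − T)/6.
6·(-7.8 − T) = 17.2 − T → 5·T = -46.8 − 17.2 = -64.
T = -64/5 = -12.8 dBV.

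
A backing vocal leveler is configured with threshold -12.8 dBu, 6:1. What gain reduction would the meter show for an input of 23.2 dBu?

30 dB

23.2 dBu exceeds the threshold by 36 dB.
After 6:1 compression the overshoot becomes 36/6 = 6 dB.
Gain reduction = 36 − 6 = 30 dB.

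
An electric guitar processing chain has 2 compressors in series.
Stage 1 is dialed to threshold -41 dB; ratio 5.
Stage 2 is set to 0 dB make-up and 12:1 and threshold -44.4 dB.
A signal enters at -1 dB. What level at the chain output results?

-43.45 dB

Stage 1: 40 dB above -41 dB, reduced 5:1 to 8 dB above → -33 dB.
Stage 2: overshoot 11.4 dB → 11.4/12 = 0.95 dB → -43.45 dB.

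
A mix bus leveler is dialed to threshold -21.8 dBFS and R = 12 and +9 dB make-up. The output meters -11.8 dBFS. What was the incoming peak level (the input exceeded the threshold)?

-9.8 dBFS

Stripping the +9 dB make-up gives -20.8 dBFS at the gain stage.
That's 1 dB above the -21.8 dBFS threshold.
Undo the ratio: input overshoot = 1 × 12 = 12 dB, giving input = -9.8 dBFS.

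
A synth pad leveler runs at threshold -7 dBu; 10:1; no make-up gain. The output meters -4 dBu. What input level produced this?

23 dBu

The compressed level sits -4 − (-7) = 3 dB over threshold.
Input overshoot = R × output overshoot = 30 dB → input = -7 + 30 = 23 dBu.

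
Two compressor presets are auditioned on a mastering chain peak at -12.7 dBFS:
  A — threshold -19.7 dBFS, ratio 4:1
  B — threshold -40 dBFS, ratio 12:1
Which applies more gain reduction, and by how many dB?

A: 7 dB over, compressed to 1.75 dB over, so 5.25 dB of GR.
B: 27.3 dB over, compressed to 2.275 dB over, so 25.025 dB of GR.
B reduces 19.775 dB more.

B, by 19.775 dB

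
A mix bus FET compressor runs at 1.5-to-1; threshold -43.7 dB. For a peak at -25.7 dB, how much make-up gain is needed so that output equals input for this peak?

The peak compresses to -43.7 + 18/1.5 = -31.7 dB.
To reach -25.7 dB requires -25.7 − (-31.7) = 6 dB of make-up.

6 dB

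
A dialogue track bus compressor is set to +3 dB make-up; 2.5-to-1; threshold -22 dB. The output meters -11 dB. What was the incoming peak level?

-2 dB

Stripping the +3 dB make-up gives -14 dB at the gain stage.
That's 8 dB above the -22 dB threshold.
Undo the ratio: input overshoot = 8 × 2.5 = 20 dB, giving input = -2 dB.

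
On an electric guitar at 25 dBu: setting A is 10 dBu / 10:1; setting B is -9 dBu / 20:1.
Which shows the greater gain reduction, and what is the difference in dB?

B, by 18.8 dB

A: GR = 15 − 15/10 = 13.5 dB.
B: GR = 34 − 34/20 = 32.3 dB.
Difference: 18.8 dB in favour of B.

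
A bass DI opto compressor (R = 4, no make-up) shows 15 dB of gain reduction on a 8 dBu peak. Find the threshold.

-12 dBu

Gain reduction = 8 − (-7) = 15 dB; output overshoot = GR / (R − 1) = 15 / 3 = 5 dB.
Threshold = output − output overshoot = -7 − 5 = -12 dBu.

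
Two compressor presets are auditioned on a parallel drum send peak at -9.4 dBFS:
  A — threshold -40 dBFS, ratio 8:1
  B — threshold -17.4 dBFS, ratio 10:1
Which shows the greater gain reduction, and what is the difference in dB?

A, by 19.575 dB

A: GR = 30.6 − 30.6/8 = 26.775 dB.
B: GR = 8 − 8/10 = 7.2 dB.
A reduces 19.575 dB more.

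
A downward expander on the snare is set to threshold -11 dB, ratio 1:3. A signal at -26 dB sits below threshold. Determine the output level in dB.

The input is 15 dB below the -11 dB threshold.
A 1:3 expander multiplies undershoot by 3: 15 × 3 = 45 dB below threshold.
Output = -11 − 45 = -56 dB.

-56 dB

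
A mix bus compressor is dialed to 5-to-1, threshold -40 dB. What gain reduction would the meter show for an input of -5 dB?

The signal is 35 dB above threshold.
At 5:1, output sits 35/5 = 7 dB above threshold.
GR = overshoot in − overshoot out = 35 − 7 = 28 dB.

28 dB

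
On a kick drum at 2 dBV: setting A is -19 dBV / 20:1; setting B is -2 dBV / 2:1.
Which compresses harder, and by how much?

A: overshoot 21 dB → output overshoot 1.05 dB → GR 19.95 dB.
B: overshoot 4 dB → output overshoot 2 dB → GR 2 dB.
Difference: 17.95 dB in favour of A.

A, by 17.95 dB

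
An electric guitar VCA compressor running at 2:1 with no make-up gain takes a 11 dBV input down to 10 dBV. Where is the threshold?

Input is 2 dB above T (since output overshoot × R = input overshoot: (10 − T)·2 = 11 − T gives T = 9 dBV).
Check: 9 + (11 − 9)/2 = 9 + 1 = 10 dBV. ✓

9 dBV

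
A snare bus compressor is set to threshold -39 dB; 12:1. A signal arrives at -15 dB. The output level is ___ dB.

-37 dB

-15 dB sits 24 dB over threshold.
At 12:1 the overshoot is divided by 12, leaving 2 dB above threshold.
That puts the output at -37 dB.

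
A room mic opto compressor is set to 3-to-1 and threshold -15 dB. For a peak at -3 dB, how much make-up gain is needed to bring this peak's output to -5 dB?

6 dB

Overshoot 12 dB → 12/3 = 4 dB after compression, so the compressed level is -15 + 4 = -11 dB.
Make-up = target − compressed = -5 − (-11) = 6 dB.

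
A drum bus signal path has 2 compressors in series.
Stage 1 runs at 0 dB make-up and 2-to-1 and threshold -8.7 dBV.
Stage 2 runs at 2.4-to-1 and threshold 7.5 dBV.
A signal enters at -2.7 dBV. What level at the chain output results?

Stage 1: overshoot 6 dB → 6/2 = 3 dB → -5.7 dBV.
Stage 2: -5.7 dBV is at or below the 7.5 dBV threshold — no compression; output -5.7 dBV.

-5.7 dBV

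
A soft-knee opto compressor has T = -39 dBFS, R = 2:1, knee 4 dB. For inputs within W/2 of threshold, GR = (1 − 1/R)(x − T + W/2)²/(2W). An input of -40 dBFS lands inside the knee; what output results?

x − T + W/2 = -40 − (-39) + 2 = 1.
GR = (1 − 1/2) × 1² / 8 = 0.5 × 1 / 8 = 0.0625 dB.
Output = -40 − 0.0625 = -40.0625 dBFS.

-40.0625 dBFS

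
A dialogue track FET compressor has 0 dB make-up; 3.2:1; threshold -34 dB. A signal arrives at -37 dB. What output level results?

-37 dB is 3 dB below the -34 dB threshold, so no gain reduction is applied.
Output = input = -37 dB.

-37 dB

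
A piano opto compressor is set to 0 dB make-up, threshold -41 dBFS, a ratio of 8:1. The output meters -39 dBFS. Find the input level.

That's 2 dB above the -41 dBFS threshold.
Input overshoot = R × output overshoot = 16 dB → input = -41 + 16 = -25 dBFS.

-25 dBFS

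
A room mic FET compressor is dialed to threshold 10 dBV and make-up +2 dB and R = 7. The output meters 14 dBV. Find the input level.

24 dBV

Remove make-up: 14 − 2 = 12 dBV.
The compressed level sits 12 − 10 = 2 dB over threshold.
Input overshoot = R × output overshoot = 14 dB → input = 10 + 14 = 24 dBV.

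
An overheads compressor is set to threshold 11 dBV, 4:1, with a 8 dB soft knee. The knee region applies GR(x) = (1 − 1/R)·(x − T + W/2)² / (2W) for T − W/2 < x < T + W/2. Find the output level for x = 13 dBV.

x − T + W/2 = 13 − 11 + 4 = 6.
GR = (1 − 1/4) × 6² / 16 = 0.75 × 36 / 16 = 1.6875 dB.
Output = 13 − 1.6875 = 11.3125 dBV.

11.3125 dBV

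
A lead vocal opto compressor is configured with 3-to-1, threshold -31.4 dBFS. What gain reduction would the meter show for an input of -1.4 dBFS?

The signal is 30 dB above threshold.
After 3:1 compression the overshoot becomes 30/3 = 10 dB.
Gain reduction = 30 − 10 = 20 dB.

20 dB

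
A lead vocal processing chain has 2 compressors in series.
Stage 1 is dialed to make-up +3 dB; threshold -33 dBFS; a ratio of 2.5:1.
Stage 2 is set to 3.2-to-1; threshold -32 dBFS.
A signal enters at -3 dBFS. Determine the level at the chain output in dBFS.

Stage 1: -3 dBFS is 30 dB over -33 dBFS; at 2.5:1 that becomes 12 dB over, giving -21 dBFS; +3 dB make-up → -18 dBFS.
Stage 2: 14 dB above -32 dBFS, reduced 3.2:1 to 4.375 dB above → -27.625 dBFS.

-27.625 dBFS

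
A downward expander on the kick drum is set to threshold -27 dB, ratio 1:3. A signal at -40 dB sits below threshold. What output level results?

-66 dB

Undershoot = (-27) − (-40) = 13 dB.
At 1:3, that expands to 39 dB under threshold.
Output = -27 − 39 = -66 dB.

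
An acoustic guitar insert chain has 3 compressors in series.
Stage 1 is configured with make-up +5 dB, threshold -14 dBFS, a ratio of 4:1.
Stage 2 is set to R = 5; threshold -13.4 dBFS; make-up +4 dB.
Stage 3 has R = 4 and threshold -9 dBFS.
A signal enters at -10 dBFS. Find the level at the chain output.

Stage 1: 4 dB above -14 dBFS, reduced 4:1 to 1 dB above → -13 dBFS; +5 dB make-up → -8 dBFS.
Stage 2: 5.4 dB above -13.4 dBFS, reduced 5:1 to 1.08 dB above → -12.32 dBFS; +4 dB make-up → -8.32 dBFS.
Stage 3: 0.68 dB above -9 dBFS, reduced 4:1 to 0.17 dB above → -8.83 dBFS.

-8.83 dBFS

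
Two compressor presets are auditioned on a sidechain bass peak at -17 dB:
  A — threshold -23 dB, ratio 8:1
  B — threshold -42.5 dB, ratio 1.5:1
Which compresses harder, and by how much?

A: 6 dB over, compressed to 0.75 dB over, so 5.25 dB of GR.
B: 25.5 dB over, compressed to 17 dB over, so 8.5 dB of GR.
Difference: 3.25 dB in favour of B.

B, by 3.25 dB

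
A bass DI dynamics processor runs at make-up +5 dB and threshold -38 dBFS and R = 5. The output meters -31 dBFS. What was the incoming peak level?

Before make-up, the level was -31 − 5 = -36 dBFS.
That's 2 dB above the -38 dBFS threshold.
Undo the ratio: input overshoot = 2 × 5 = 10 dB, giving input = -28 dBFS.

-28 dBFS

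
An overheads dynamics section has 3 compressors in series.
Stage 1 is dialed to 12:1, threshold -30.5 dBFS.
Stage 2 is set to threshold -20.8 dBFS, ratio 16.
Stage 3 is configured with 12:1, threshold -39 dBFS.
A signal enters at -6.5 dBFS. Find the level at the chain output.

-38.125 dBFS

Stage 1: -6.5 dBFS is 24 dB over -30.5 dBFS; at 12:1 that becomes 2 dB over, giving -28.5 dBFS.
Stage 2: below threshold (-28.5 ≤ -20.8); passes unchanged; output -28.5 dBFS.
Stage 3: -28.5 dBFS is 10.5 dB over -39 dBFS; at 12:1 that becomes 0.875 dB over, giving -38.125 dBFS.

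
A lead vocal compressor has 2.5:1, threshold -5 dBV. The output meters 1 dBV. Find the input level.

That's 6 dB above the -5 dBV threshold.
Undo the ratio: input overshoot = 6 × 2.5 = 15 dB, giving input = 10 dBV.

10 dBV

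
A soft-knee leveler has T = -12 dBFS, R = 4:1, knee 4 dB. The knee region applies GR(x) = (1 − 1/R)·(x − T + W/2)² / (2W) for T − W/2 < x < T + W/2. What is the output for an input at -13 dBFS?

-13.09375 dBFS

x − T + W/2 = -13 − (-12) + 2 = 1.
GR = (1 − 1/4) × 1² / 8 = 0.75 × 1 / 8 = 0.09375 dB.
Output = -13 − 0.09375 = -13.09375 dBFS.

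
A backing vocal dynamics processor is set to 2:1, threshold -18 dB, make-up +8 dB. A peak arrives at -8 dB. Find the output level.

-5 dB

The input is 10 dB above the -18 dB threshold.
At 2:1 the overshoot is divided by 2, leaving 5 dB above threshold.
Output = -18 + 5 = -13 dB; make-up adds 8 dB, giving -5 dB.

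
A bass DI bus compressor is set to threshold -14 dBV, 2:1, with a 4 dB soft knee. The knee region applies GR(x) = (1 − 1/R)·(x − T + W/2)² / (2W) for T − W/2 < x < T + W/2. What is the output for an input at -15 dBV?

x − T + W/2 = -15 − (-14) + 2 = 1.
GR = (1 − 1/2) × 1² / 8 = 0.5 × 1 / 8 = 0.0625 dB.
Output = -15 − 0.0625 = -15.0625 dBV.

-15.0625 dBV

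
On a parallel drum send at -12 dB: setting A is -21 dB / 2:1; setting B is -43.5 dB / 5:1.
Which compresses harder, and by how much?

A: overshoot 9 dB → output overshoot 4.5 dB → GR 4.5 dB.
B: overshoot 31.5 dB → output overshoot 6.3 dB → GR 25.2 dB.
Difference: 20.7 dB in favour of B.

B, by 20.7 dB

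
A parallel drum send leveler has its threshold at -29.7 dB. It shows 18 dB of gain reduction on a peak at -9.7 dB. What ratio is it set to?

Input overshoot = -9.7 − (-29.7) = 20 dB.
Output overshoot = 20 − 18 = 2 dB.
Ratio = input overshoot / output overshoot = 20 / 2 = 10.

10:1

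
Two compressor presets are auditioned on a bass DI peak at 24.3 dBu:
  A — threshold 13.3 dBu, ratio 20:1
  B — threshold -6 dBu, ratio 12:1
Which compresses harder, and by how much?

B, by 17.325 dB

A: overshoot 11 dB → output overshoot 0.55 dB → GR 10.45 dB.
B: overshoot 30.3 dB → output overshoot 2.525 dB → GR 27.775 dB.
B reduces 17.325 dB more.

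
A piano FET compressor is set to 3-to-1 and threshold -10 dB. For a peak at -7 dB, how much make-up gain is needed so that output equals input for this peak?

2 dB

Overshoot 3 dB → 3/3 = 1 dB after compression, so the compressed level is -10 + 1 = -9 dB.
Make-up = target − compressed = -7 − (-9) = 2 dB.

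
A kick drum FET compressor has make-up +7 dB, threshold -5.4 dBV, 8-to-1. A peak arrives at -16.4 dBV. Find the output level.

-16.4 dBV is 11 dB below the -5.4 dBV threshold, so no gain reduction is applied.
Make-up gain adds 7 dB: -16.4 + 7 = -9.4 dBV.

-9.4 dBV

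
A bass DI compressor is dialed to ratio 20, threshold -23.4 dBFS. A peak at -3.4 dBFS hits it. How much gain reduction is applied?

The signal is 20 dB above threshold.
After 20:1 compression the overshoot becomes 20/20 = 1 dB.
Gain reduction = 20 − 1 = 19 dB.

19 dB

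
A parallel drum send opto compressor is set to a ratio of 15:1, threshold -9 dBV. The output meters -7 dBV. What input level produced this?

21 dBV

The compressed level sits -7 − (-9) = 2 dB over threshold.
Before 15:1 compression the overshoot was 2 × 15 = 30 dB, so input = -9 + 30 = 21 dBV.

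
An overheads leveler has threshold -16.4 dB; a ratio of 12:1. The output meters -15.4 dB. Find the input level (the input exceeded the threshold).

The compressed level sits -15.4 − (-16.4) = 1 dB over threshold.
Before 12:1 compression the overshoot was 1 × 12 = 12 dB, so input = -16.4 + 12 = -4.4 dB.

-4.4 dB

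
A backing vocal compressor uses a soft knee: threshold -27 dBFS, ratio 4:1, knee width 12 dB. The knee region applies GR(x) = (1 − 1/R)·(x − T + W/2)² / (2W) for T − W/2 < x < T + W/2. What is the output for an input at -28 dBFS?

-28.78125 dBFS

x − T + W/2 = -28 − (-27) + 6 = 5.
GR = (1 − 1/4) × 5² / 24 = 0.75 × 25 / 24 = 0.78125 dB.
Output = -28 − 0.78125 = -28.78125 dBFS.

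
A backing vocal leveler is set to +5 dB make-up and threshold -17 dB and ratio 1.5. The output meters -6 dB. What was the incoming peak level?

Before make-up, the level was -6 − 5 = -11 dB.
The compressed level sits -11 − (-17) = 6 dB over threshold.
Undo the ratio: input overshoot = 6 × 1.5 = 9 dB, giving input = -8 dB.

-8 dB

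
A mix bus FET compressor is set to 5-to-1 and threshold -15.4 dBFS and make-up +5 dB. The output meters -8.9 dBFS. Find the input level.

Remove make-up: -8.9 − 5 = -13.9 dBFS.
That's 1.5 dB above the -15.4 dBFS threshold.
Input overshoot = R × output overshoot = 7.5 dB → input = -15.4 + 7.5 = -7.9 dBFS.

-7.9 dBFS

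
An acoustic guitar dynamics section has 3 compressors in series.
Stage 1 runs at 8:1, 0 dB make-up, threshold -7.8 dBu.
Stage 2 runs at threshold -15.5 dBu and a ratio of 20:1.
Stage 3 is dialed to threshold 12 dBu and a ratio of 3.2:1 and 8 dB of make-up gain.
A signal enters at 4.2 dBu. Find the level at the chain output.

-7.04 dBu

Stage 1: overshoot 12 dB → 12/8 = 1.5 dB → -6.3 dBu.
Stage 2: -6.3 dBu is 9.2 dB over -15.5 dBu; at 20:1 that becomes 0.46 dB over, giving -15.04 dBu.
Stage 3: -15.04 dBu is at or below the 12 dBu threshold — no compression; make-up brings it to -7.04 dBu.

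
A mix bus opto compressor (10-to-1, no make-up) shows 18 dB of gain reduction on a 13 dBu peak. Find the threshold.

Let T be the threshold. Output overshoot = (input overshoot)/R, so -5 − T = (13 − T)/10.
10·(-5 − T) = 13 − T → 9·T = -50 − 13 = -63.
T = -63/9 = -7 dBu.

-7 dBu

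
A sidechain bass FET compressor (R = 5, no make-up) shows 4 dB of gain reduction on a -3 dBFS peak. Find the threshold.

Let T be the threshold. Output overshoot = (input overshoot)/R, so -7 − T = (-3 − T)/5.
5·(-7 − T) = -3 − T → 4·T = -35 − (-3) = -32.
T = -32/4 = -8 dBFS.

-8 dBFS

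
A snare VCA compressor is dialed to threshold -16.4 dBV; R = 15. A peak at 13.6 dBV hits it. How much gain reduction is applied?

Overshoot = 13.6 − (-16.4) = 30 dB.
After 15:1 compression the overshoot becomes 30/15 = 2 dB.
So the signal is attenuated by 30 − 2 = 28 dB.

28 dB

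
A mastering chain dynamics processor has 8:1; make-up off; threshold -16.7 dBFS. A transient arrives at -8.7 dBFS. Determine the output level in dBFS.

Overshoot: -8.7 − (-16.7) = 8 dB.
The 8 dB excess becomes 1 dB after 8:1 reduction.
That puts the output at -15.7 dBFS.

-15.7 dBFS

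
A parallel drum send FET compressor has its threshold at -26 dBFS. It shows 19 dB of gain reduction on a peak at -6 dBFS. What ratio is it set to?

Input overshoot = -6 − (-26) = 20 dB.
Output overshoot = 20 − 19 = 1 dB.
Ratio = input overshoot / output overshoot = 20 / 1 = 20.

20:1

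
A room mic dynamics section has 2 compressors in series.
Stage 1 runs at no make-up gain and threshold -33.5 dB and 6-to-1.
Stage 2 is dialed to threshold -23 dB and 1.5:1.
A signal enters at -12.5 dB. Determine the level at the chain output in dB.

Stage 1: overshoot 21 dB → 21/6 = 3.5 dB → -30 dB.
Stage 2: -30 dB is at or below the -23 dB threshold — no compression; output -30 dB.

-30 dB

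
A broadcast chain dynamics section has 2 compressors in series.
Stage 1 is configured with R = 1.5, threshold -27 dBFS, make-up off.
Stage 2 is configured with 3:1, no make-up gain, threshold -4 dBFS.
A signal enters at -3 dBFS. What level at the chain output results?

-11 dBFS

Stage 1: -3 dBFS is 24 dB over -27 dBFS; at 1.5:1 that becomes 16 dB over, giving -11 dBFS.
Stage 2: below threshold (-11 ≤ -4); passes unchanged; output -11 dBFS.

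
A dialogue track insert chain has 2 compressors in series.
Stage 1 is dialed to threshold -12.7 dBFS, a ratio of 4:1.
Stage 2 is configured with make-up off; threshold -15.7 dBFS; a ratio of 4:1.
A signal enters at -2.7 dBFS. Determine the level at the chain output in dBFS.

Stage 1: overshoot 10 dB → 10/4 = 2.5 dB → -10.2 dBFS.
Stage 2: -10.2 dBFS is 5.5 dB over -15.7 dBFS; at 4:1 that becomes 1.375 dB over, giving -14.325 dBFS.

-14.325 dBFS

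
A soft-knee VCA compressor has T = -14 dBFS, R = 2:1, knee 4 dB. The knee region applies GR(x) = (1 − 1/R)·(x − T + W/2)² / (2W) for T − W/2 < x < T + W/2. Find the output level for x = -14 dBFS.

x − T + W/2 = -14 − (-14) + 2 = 2.
GR = (1 − 1/2) × 2² / 8 = 0.5 × 4 / 8 = 0.25 dB.
Output = -14 − 0.25 = -14.25 dBFS.

-14.25 dBFS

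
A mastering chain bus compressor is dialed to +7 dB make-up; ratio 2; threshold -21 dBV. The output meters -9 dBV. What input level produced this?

Remove make-up: -9 − 7 = -16 dBV.
Post-compression overshoot = -16 − (-21) = 5 dB.
Undo the ratio: input overshoot = 5 × 2 = 10 dB, giving input = -11 dBV.

-11 dBV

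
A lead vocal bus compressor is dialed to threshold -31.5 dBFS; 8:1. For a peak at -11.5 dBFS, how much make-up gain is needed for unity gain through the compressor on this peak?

The peak compresses to -31.5 + 20/8 = -29 dBFS.
To reach -11.5 dBFS requires -11.5 − (-29) = 17.5 dB of make-up.

17.5 dB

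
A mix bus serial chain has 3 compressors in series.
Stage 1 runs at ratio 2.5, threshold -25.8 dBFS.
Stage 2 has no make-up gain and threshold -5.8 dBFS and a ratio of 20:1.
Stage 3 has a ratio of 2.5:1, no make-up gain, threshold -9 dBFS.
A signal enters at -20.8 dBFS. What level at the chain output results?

Stage 1: -20.8 dBFS is 5 dB over -25.8 dBFS; at 2.5:1 that becomes 2 dB over, giving -23.8 dBFS.
Stage 2: below threshold (-23.8 ≤ -5.8); passes unchanged; output -23.8 dBFS.
Stage 3: -23.8 dBFS ≤ -9 dBFS, so stage 3 doesn't engage; output -23.8 dBFS.

-23.8 dBFS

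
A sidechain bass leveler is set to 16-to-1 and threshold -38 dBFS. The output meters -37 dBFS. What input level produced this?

That's 1 dB above the -38 dBFS threshold.
Input overshoot = R × output overshoot = 16 dB → input = -38 + 16 = -22 dBFS.

-22 dBFS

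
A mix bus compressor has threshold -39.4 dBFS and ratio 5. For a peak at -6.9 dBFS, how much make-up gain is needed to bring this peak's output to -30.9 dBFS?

2 dB

Without make-up, output = threshold + overshoot/5 = -39.4 + 6.5 = -32.9 dBFS.
Gap to target: 2 dB.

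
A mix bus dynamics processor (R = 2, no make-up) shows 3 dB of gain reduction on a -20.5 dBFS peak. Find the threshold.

Let T be the threshold. Output overshoot = (input overshoot)/R, so -23.5 − T = (-20.5 − T)/2.
2·(-23.5 − T) = -20.5 − T → 1·T = -47 − (-20.5) = -26.5.
T = -26.5/1 = -26.5 dBFS.

-26.5 dBFS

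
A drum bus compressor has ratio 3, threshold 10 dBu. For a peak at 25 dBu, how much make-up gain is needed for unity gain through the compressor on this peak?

10 dB

The peak compresses to 10 + 15/3 = 15 dBu.
To reach 25 dBu requires 25 − 15 = 10 dB of make-up.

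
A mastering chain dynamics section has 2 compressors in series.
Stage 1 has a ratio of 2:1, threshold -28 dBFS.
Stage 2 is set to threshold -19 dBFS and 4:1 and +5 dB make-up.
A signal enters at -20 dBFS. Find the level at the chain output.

-19 dBFS

Stage 1: -20 dBFS is 8 dB over -28 dBFS; at 2:1 that becomes 4 dB over, giving -24 dBFS.
Stage 2: -24 dBFS is at or below the -19 dBFS threshold — no compression; make-up brings it to -19 dBFS.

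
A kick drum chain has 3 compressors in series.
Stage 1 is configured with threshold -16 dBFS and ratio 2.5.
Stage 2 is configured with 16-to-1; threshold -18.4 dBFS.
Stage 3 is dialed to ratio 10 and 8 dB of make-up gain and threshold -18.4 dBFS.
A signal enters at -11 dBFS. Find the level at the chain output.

Stage 1: 5 dB above -16 dBFS, reduced 2.5:1 to 2 dB above → -14 dBFS.
Stage 2: overshoot 4.4 dB → 4.4/16 = 0.275 dB → -18.125 dBFS.
Stage 3: overshoot 0.275 dB → 0.275/10 = 0.0275 dB → -18.3725 dBFS; +8 dB make-up → -10.3725 dBFS.

-10.3725 dBFS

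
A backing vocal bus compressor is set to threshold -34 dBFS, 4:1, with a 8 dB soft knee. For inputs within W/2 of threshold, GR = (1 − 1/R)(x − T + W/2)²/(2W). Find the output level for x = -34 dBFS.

x − T + W/2 = -34 − (-34) + 4 = 4.
GR = (1 − 1/4) × 4² / 16 = 0.75 × 16 / 16 = 0.75 dB.
Output = -34 − 0.75 = -34.75 dBFS.

-34.75 dBFS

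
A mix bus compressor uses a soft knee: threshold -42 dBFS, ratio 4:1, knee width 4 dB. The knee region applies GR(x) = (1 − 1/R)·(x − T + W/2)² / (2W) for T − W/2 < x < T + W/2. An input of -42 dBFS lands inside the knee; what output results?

-42.375 dBFS

x − T + W/2 = -42 − (-42) + 2 = 2.
GR = (1 − 1/4) × 2² / 8 = 0.75 × 4 / 8 = 0.375 dB.
Output = -42 − 0.375 = -42.375 dBFS.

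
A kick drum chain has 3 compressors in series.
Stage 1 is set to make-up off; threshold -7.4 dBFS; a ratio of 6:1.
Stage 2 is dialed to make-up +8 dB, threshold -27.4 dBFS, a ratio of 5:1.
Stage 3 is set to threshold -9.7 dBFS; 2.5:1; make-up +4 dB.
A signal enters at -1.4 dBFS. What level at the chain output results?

-11.2 dBFS

Stage 1: overshoot 6 dB → 6/6 = 1 dB → -6.4 dBFS.
Stage 2: -6.4 dBFS is 21 dB over -27.4 dBFS; at 5:1 that becomes 4.2 dB over, giving -23.2 dBFS; +8 dB make-up → -15.2 dBFS.
Stage 3: below threshold (-15.2 ≤ -9.7); passes unchanged; make-up brings it to -11.2 dBFS.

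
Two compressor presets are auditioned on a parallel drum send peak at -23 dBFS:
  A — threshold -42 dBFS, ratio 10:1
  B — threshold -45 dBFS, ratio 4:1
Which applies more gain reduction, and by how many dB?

A: 19 dB over, compressed to 1.9 dB over, so 17.1 dB of GR.
B: 22 dB over, compressed to 5.5 dB over, so 16.5 dB of GR.
A applies 0.6 dB more gain reduction.

A, by 0.6 dB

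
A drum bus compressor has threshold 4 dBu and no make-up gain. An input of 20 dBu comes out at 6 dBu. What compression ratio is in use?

8:1

Input overshoot = 20 − 4 = 16 dB; output overshoot = 6 − 4 = 2 dB.
Ratio = 16 / 2 = 8.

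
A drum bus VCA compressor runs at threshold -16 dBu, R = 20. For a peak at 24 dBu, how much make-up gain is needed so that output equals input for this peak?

Overshoot 40 dB → 40/20 = 2 dB after compression, so the compressed level is -16 + 2 = -14 dBu.
Make-up = target − compressed = 24 − (-14) = 38 dB.

38 dB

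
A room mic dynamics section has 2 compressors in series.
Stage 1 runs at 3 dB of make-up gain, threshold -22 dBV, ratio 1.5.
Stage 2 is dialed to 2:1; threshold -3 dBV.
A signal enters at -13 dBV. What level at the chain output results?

-13 dBV

Stage 1: 9 dB above -22 dBV, reduced 1.5:1 to 6 dB above → -16 dBV; +3 dB make-up → -13 dBV.
Stage 2: -13 dBV is at or below the -3 dBV threshold — no compression; output -13 dBV.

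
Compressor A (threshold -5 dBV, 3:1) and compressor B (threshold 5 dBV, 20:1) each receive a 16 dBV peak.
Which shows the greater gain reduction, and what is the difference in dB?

A, by 3.55 dB

A: overshoot 21 dB → output overshoot 7 dB → GR 14 dB.
B: overshoot 11 dB → output overshoot 0.55 dB → GR 10.45 dB.
A applies 3.55 dB more gain reduction.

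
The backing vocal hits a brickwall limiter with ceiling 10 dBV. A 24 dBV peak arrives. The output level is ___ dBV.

10 dBV

At ∞:1, everything above 10 dBV is held at the ceiling.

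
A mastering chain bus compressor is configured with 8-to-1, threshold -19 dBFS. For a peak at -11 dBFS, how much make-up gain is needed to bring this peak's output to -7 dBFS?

Without make-up, output = threshold + overshoot/8 = -19 + 1 = -18 dBFS.
Gap to target: 11 dB.

11 dB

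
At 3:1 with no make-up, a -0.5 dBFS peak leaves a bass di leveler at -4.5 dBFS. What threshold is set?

-6.5 dBFS

Input is 6 dB above T (since output overshoot × R = input overshoot: (-4.5 − T)·3 = -0.5 − T gives T = -6.5 dBFS).
Check: -6.5 + (-0.5 − (-6.5))/3 = -6.5 + 2 = -4.5 dBFS. ✓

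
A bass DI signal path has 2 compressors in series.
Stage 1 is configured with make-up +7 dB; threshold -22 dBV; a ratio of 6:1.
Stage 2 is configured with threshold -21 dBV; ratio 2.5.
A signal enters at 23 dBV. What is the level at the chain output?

Stage 1: overshoot 45 dB → 45/6 = 7.5 dB → -14.5 dBV; +7 dB make-up → -7.5 dBV.
Stage 2: -7.5 dBV is 13.5 dB over -21 dBV; at 2.5:1 that becomes 5.4 dB over, giving -15.6 dBV.

-15.6 dBV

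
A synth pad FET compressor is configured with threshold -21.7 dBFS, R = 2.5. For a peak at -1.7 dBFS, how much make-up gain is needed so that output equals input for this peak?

12 dB

The peak compresses to -21.7 + 20/2.5 = -13.7 dBFS.
To reach -1.7 dBFS requires -1.7 − (-13.7) = 12 dB of make-up.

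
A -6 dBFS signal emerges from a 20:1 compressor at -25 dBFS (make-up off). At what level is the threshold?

-26 dBFS

Gain reduction = -6 − (-25) = 19 dB; output overshoot = GR / (R − 1) = 19 / 19 = 1 dB.
Threshold = output − output overshoot = -25 − 1 = -26 dBFS.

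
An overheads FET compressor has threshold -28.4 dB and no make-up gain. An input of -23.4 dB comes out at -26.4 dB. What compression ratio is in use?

Input overshoot = -23.4 − (-28.4) = 5 dB; output overshoot = -26.4 − (-28.4) = 2 dB.
Ratio = 5 / 2 = 2.5.

2.5:1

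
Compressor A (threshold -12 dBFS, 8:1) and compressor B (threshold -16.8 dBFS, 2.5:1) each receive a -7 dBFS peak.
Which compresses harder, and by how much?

A: GR = 5 − 5/8 = 4.375 dB.
B: GR = 9.8 − 9.8/2.5 = 5.88 dB.
B reduces 1.505 dB more.

B, by 1.505 dB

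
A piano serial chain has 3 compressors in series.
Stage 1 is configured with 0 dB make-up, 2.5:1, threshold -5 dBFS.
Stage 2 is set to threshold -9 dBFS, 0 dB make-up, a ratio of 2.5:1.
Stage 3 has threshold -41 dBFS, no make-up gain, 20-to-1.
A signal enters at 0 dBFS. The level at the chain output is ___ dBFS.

Stage 1: 0 dBFS is 5 dB over -5 dBFS; at 2.5:1 that becomes 2 dB over, giving -3 dBFS.
Stage 2: 6 dB above -9 dBFS, reduced 2.5:1 to 2.4 dB above → -6.6 dBFS.
Stage 3: overshoot 34.4 dB → 34.4/20 = 1.72 dB → -39.28 dBFS.

-39.28 dBFS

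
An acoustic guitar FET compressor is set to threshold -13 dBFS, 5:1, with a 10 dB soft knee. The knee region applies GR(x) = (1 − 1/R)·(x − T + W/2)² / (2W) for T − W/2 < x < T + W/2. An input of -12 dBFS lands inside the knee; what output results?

x − T + W/2 = -12 − (-13) + 5 = 6.
GR = (1 − 1/5) × 6² / 20 = 0.8 × 36 / 20 = 1.44 dB.
Output = -12 − 1.44 = -13.44 dBFS.

-13.44 dBFS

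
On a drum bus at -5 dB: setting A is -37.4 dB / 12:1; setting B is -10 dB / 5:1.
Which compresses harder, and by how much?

A: overshoot 32.4 dB → output overshoot 2.7 dB → GR 29.7 dB.
B: overshoot 5 dB → output overshoot 1 dB → GR 4 dB.
A reduces 25.7 dB more.

A, by 25.7 dB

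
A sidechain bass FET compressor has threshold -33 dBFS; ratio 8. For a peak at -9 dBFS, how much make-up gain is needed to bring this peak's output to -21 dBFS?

Overshoot 24 dB → 24/8 = 3 dB after compression, so the compressed level is -33 + 3 = -30 dBFS.
Make-up = target − compressed = -21 − (-30) = 9 dB.

9 dB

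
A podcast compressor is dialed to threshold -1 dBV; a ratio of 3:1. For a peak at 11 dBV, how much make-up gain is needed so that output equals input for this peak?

8 dB

Overshoot 12 dB → 12/3 = 4 dB after compression, so the compressed level is -1 + 4 = 3 dBV.
Make-up = target − compressed = 11 − 3 = 8 dB.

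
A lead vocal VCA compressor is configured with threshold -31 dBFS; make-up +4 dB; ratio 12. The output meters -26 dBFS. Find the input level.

-19 dBFS

Remove make-up: -26 − 4 = -30 dBFS.
The compressed level sits -30 − (-31) = 1 dB over threshold.
Undo the ratio: input overshoot = 1 × 12 = 12 dB, giving input = -19 dBFS.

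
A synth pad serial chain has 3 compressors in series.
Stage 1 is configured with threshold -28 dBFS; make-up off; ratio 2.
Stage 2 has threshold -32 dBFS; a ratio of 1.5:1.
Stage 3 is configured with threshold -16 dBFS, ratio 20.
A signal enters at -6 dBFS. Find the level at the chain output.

-22 dBFS

Stage 1: -6 dBFS is 22 dB over -28 dBFS; at 2:1 that becomes 11 dB over, giving -17 dBFS.
Stage 2: -17 dBFS is 15 dB over -32 dBFS; at 1.5:1 that becomes 10 dB over, giving -22 dBFS.
Stage 3: -22 dBFS ≤ -16 dBFS, so stage 3 doesn't engage; output -22 dBFS.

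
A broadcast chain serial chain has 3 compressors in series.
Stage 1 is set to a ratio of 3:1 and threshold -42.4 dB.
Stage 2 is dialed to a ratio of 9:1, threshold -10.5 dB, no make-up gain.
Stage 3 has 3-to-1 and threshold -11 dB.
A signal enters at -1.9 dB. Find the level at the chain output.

Stage 1: 40.5 dB above -42.4 dB, reduced 3:1 to 13.5 dB above → -28.9 dB.
Stage 2: below threshold (-28.9 ≤ -10.5); passes unchanged; output -28.9 dB.
Stage 3: below threshold (-28.9 ≤ -11); passes unchanged; output -28.9 dB.

-28.9 dB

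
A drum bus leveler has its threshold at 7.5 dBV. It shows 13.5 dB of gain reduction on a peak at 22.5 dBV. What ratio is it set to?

10:1

Input overshoot = 22.5 − 7.5 = 15 dB.
Output overshoot = 15 − 13.5 = 1.5 dB.
Ratio = input overshoot / output overshoot = 15 / 1.5 = 10.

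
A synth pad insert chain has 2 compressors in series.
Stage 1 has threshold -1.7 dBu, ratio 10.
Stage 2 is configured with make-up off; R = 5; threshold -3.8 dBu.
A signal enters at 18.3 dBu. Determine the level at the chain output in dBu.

Stage 1: 20 dB above -1.7 dBu, reduced 10:1 to 2 dB above → 0.3 dBu.
Stage 2: overshoot 4.1 dB → 4.1/5 = 0.82 dB → -2.98 dBu.

-2.98 dBu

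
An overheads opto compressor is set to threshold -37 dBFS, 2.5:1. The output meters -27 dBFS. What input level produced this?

Post-compression overshoot = -27 − (-37) = 10 dB.
Undo the ratio: input overshoot = 10 × 2.5 = 25 dB, giving input = -12 dBFS.

-12 dBFS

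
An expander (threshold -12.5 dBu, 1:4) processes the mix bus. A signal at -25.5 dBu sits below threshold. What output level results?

-64.5 dBu

The input is 13 dB below the -12.5 dBu threshold.
A 1:4 expander multiplies undershoot by 4: 13 × 4 = 52 dB below threshold.
Output = -12.5 − 52 = -64.5 dBu.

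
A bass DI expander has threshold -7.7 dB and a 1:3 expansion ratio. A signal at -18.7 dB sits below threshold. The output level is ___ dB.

-40.7 dB

Below threshold, a 1:3 expander applies gain = (3−1)×(T − x) of attenuation.
(3−1) × 11 = 22 dB, so output = -18.7 − 22 = -40.7 dB.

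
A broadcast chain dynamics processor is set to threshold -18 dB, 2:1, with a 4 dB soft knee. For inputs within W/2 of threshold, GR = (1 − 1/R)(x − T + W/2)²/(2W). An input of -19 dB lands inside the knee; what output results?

x − T + W/2 = -19 − (-18) + 2 = 1.
GR = (1 − 1/2) × 1² / 8 = 0.5 × 1 / 8 = 0.0625 dB.
Output = -19 − 0.0625 = -19.0625 dB.

-19.0625 dB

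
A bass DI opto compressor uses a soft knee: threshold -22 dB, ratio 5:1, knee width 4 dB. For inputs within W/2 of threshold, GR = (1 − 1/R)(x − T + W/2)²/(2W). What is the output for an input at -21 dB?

x − T + W/2 = -21 − (-22) + 2 = 3.
GR = (1 − 1/5) × 3² / 8 = 0.8 × 9 / 8 = 0.9 dB.
Output = -21 − 0.9 = -21.9 dB.

-21.9 dB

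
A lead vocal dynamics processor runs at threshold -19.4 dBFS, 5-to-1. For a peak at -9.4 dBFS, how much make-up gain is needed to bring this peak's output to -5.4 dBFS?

12 dB

The peak compresses to -19.4 + 10/5 = -17.4 dBFS.
To reach -5.4 dBFS requires -5.4 − (-17.4) = 12 dB of make-up.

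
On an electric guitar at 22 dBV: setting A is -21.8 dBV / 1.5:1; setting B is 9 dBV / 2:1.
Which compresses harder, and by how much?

A: 43.8 dB over, compressed to 29.2 dB over, so 14.6 dB of GR.
B: 13 dB over, compressed to 6.5 dB over, so 6.5 dB of GR.
A applies 8.1 dB more gain reduction.

A, by 8.1 dB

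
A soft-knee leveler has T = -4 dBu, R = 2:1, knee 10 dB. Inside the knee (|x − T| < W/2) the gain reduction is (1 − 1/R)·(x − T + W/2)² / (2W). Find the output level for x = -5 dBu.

x − T + W/2 = -5 − (-4) + 5 = 4.
GR = (1 − 1/2) × 4² / 20 = 0.5 × 16 / 20 = 0.4 dB.
Output = -5 − 0.4 = -5.4 dBu.

-5.4 dBu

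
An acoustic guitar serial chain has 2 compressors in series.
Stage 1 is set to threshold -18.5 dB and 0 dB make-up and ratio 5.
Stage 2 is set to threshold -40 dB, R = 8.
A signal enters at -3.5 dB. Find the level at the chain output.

Stage 1: -3.5 dB is 15 dB over -18.5 dB; at 5:1 that becomes 3 dB over, giving -15.5 dB.
Stage 2: -15.5 dB is 24.5 dB over -40 dB; at 8:1 that becomes 3.0625 dB over, giving -36.9375 dB.

-36.9375 dB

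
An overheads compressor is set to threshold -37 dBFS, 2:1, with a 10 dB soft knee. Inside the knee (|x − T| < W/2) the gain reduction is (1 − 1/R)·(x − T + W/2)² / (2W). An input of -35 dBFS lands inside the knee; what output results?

-36.225 dBFS

x − T + W/2 = -35 − (-37) + 5 = 7.
GR = (1 − 1/2) × 7² / 20 = 0.5 × 49 / 20 = 1.225 dB.
Output = -35 − 1.225 = -36.225 dBFS.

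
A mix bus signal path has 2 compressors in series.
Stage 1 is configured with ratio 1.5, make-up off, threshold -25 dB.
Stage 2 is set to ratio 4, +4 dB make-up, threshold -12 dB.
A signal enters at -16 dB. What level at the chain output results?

Stage 1: -16 dB is 9 dB over -25 dB; at 1.5:1 that becomes 6 dB over, giving -19 dB.
Stage 2: below threshold (-19 ≤ -12); passes unchanged; make-up brings it to -15 dB.

-15 dB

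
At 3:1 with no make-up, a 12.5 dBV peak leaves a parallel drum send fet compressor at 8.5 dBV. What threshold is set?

6.5 dBV

Input is 6 dB above T (since output overshoot × R = input overshoot: (8.5 − T)·3 = 12.5 − T gives T = 6.5 dBV).
Check: 6.5 + (12.5 − 6.5)/3 = 6.5 + 2 = 8.5 dBV. ✓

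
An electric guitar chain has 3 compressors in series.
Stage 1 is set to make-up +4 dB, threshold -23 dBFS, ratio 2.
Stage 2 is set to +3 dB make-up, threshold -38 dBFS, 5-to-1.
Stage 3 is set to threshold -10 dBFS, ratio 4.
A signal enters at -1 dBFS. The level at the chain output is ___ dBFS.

-29 dBFS

Stage 1: overshoot 22 dB → 22/2 = 11 dB → -12 dBFS; +4 dB make-up → -8 dBFS.
Stage 2: -8 dBFS is 30 dB over -38 dBFS; at 5:1 that becomes 6 dB over, giving -32 dBFS; +3 dB make-up → -29 dBFS.
Stage 3: -29 dBFS ≤ -10 dBFS, so stage 3 doesn't engage; output -29 dBFS.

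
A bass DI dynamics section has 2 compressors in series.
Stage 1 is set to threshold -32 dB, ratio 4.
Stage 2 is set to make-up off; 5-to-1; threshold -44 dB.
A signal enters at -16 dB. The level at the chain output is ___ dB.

-40.8 dB

Stage 1: -16 dB is 16 dB over -32 dB; at 4:1 that becomes 4 dB over, giving -28 dB.
Stage 2: -28 dB is 16 dB over -44 dB; at 5:1 that becomes 3.2 dB over, giving -40.8 dB.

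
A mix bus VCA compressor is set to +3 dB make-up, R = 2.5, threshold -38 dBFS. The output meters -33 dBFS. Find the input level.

-33 dBFS

Stripping the +3 dB make-up gives -36 dBFS at the gain stage.
The compressed level sits -36 − (-38) = 2 dB over threshold.
Input overshoot = R × output overshoot = 5 dB → input = -38 + 5 = -33 dBFS.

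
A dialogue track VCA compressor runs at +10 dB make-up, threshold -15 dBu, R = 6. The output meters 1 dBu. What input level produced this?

21 dBu

Stripping the +10 dB make-up gives -9 dBu at the gain stage.
Post-compression overshoot = -9 − (-15) = 6 dB.
Input overshoot = R × output overshoot = 36 dB → input = -15 + 36 = 21 dBu.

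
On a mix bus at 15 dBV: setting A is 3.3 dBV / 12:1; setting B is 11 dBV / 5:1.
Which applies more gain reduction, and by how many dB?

A: 11.7 dB over, compressed to 0.975 dB over, so 10.725 dB of GR.
B: 4 dB over, compressed to 0.8 dB over, so 3.2 dB of GR.
A applies 7.525 dB more gain reduction.

A, by 7.525 dB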